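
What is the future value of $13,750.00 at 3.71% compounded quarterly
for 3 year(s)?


Formula: FV = P * (1 + r/m)^(m*t)
Period rate: r/m = 0.0371 / 4 = 0.009275
Total periods: m*t = 4 * 3 = 12
Growth factor: (1 + 0.009275)^12 = 1.117157
FV = $13,750.00 * 1.117157 = $15,360.91

$15,360.91


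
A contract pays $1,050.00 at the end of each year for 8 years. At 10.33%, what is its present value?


Formula: PV = PMT * (1 - (1+r)^(-n)) / r
Discount factor: (1 + 0.1033)^(-8) = 0.455461
Bracket: 1 - 0.455461 = 0.544539
PV = $1,050.00 * 0.544539 / 0.1033 = $5,535.01

$5,535.01


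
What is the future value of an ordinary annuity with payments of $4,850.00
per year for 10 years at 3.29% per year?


Formula: FV = PMT * ((1+r)^n - 1) / r
Growth factor: (1 + 0.0329)^10 = 1.382238
Numerator: 1.382238 - 1 = 0.382238
FV = $4,850.00 * 0.382238 / 0.0329 = $56,348.13

$56,348.13


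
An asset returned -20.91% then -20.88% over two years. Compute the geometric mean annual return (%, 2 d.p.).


Formula: Geometric mean = ((1+r1)*(1+r2))^(1/2) - 1
Product: (1 + -0.2091) * (1 + -0.2088) = 0.7909 * 0.7912 = 0.62576
Square root: 0.62576^0.5 = 0.79105
Geometric mean = 0.79105 - 1 = -0.20895
As percentage: -20.90%

-20.90%


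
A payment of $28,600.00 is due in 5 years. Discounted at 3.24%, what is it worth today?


Formula: PV = FV / (1 + r)^n
Substituting: PV = $28,600.00 / (1 + 0.0324)^5
Discount factor: (1.0324)^5 = 1.172843
PV = $28,600.00 / 1.172843 = $24,385.18

$24,385.18


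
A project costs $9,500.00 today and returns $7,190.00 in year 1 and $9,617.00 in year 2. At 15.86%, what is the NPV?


Formula: NPV = C0 + C1/(1+r) + C2/(1+r)^2
Discount C1: $7,190.00 / (1 + 0.1586) = $6,205.77
Discount C2: $9,617.00 / (1 + 0.1586)^2 = $7,164.28
NPV = -$9,500.00 + $6,205.77 + $7,164.28 = $3,870.05

$3,870.05


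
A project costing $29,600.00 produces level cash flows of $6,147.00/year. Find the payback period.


Formula: Payback = investment / annual cash flow
Substituting: Payback = $29,600.00 / $6,147.00
Payback = 4.8154 years

4.8154 years


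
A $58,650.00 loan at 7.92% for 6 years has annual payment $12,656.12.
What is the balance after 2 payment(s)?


Formula: Balance = PV*(1+r)^k - PMT*((1+r)^k - 1)/r
Growth: (1 + 0.0792)^2 = 1.164673
Accumulated factor: ((1+r)^k - 1)/r = 2.0792
Balance = $58,650.00 * 1.164673 - $12,656.12 * 2.0792
Balance = $41,993.45

$41,993.45


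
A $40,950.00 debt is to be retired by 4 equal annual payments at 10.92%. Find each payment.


Formula: PMT = PV * r / (1 - (1+r)^(-n))
Denominator: 1 - (1 + 0.1092)^(-4) = 0.339367
Numerator: $40,950.00 * 0.1092 = 4471.74
PMT = 4471.74 / 0.339367 = $13,176.73

$13,176.73


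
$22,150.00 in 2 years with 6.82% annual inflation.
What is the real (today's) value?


Formula: Real value = nominal / (1 + inflation)^years
Price level: (1 + 0.0682)^2 = 1.141051
Real value = $22,150.00 / 1.141051 = $19,411.92

$19,411.92


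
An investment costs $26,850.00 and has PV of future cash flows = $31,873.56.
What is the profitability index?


Formula: PI = PV(cash flows) / initial investment
Substituting: PI = $31,873.56 / $26,850.00
PI = 1.1871

1.1871


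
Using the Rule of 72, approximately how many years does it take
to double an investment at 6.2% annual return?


Formula: Years ≈ 72 / r
Substituting: Years ≈ 72 / 6.2
Years ≈ 11.6

11.6 years


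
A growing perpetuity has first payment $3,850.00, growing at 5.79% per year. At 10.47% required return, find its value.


Formula: PV = C / (r - g)
Spread: r - g = 0.1047 - 0.0579 = 0.0468
Substituting: PV = $3,850.00 / 0.0468
PV = $82,264.96

$82,264.96


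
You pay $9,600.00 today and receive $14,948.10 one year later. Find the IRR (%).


Formula: IRR = C1/C0 - 1
Substituting: IRR = $14,948.10 / $9,600.00 - 1
Ratio: 1.557094 - 1 = 0.557094
IRR = 55.7094%

55.7094%


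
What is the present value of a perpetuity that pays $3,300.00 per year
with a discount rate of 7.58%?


Formula: PV = C / r
Substituting: PV = $3,300.00 / 0.0758
PV = $43,535.62

$43,535.62


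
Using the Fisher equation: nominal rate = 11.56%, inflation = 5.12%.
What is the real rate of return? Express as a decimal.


Formula: (1 + r_real) = (1 + r_nom) / (1 + inflation)
Substituting: (1 + r_real) = 1.1156 / 1.0512
(1 + r_real) = 1.061263
r_real = 1.061263 - 1 = 0.061263

0.061263


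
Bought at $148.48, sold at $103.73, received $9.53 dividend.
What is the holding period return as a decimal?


Formula: HPR = (P1 - P0 + D) / P0
Gain: $103.73 - $148.48 + $9.53 = -$35.22
HPR = -$35.22 / $148.48 = -0.2372

-0.2372


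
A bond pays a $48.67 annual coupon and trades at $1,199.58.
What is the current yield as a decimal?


Formula: Current yield = annual coupon / price
Substituting: CY = $48.67 / $1,199.58
CY = 0.040573

0.040573


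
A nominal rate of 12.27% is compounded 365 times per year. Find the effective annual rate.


Formula: EAR = (1 + r/m)^m - 1
Period rate: r/m = 0.1227 / 365 = 0.000336
Compounding: (1 + 0.000336)^365 = 1.130522
EAR = 1.130522 - 1 = 0.130522

0.130522


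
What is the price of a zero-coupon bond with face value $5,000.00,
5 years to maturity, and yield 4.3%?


Formula: Price = FV / (1 + r)^n
Substituting: Price = $5,000.00 / (1 + 0.043)^5
Discount factor: (1.043)^5 = 1.234302
Price = $5,000.00 / 1.234302 = $4,050.87

$4,050.87


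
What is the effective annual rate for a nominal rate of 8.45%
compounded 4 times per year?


Formula: EAR = (1 + r/m)^m - 1
Period rate: r/m = 0.0845 / 4 = 0.021125
Compounding: (1 + 0.021125)^4 = 1.087216
EAR = 1.087216 - 1 = 0.087216

0.087216


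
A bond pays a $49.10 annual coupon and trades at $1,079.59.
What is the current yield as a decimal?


Formula: Current yield = annual coupon / price
Substituting: CY = $49.10 / $1,079.59
CY = 0.04548

0.04548


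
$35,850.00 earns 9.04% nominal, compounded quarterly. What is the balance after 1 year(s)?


Formula: FV = P * (1 + r/m)^(m*t)
Period rate: r/m = 0.0904 / 4 = 0.0226
Total periods: m*t = 4 * 1 = 4
Growth factor: (1 + 0.0226)^4 = 1.093511
FV = $35,850.00 * 1.093511 = $39,202.37

$39,202.37


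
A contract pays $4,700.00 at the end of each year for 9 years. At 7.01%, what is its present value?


Formula: PV = PMT * (1 - (1+r)^(-n)) / r
Discount factor: (1 + 0.0701)^(-9) = 0.543476
Bracket: 1 - 0.543476 = 0.456524
PV = $4,700.00 * 0.456524 / 0.0701 = $30,608.57

$30,608.57


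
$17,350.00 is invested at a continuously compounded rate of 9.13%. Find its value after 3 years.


Formula: FV = P * e^(r*t)
Exponent: r*t = 0.0913 * 3 = 0.2739
e^(0.2739) = 1.315083
FV = $17,350.00 * 1.315083 = $22,816.70

$22,816.70


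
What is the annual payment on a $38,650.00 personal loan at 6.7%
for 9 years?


Formula: PMT = PV * r / (1 - (1+r)^(-n))
Denominator: 1 - (1 + 0.067)^(-9) = 0.442146
Numerator: $38,650.00 * 0.067 = 2589.55
PMT = 2589.55 / 0.442146 = $5,856.77

$5,856.77


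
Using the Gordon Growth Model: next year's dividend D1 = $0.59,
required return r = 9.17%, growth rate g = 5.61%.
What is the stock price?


Formula: P = D1 / (r - g)
Spread: r - g = 0.0917 - 0.0561 = 0.0356
Substituting: P = $0.59 / 0.0356
P = $16.57

$16.57


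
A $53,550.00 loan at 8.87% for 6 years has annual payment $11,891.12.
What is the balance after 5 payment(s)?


Formula: Balance = PV*(1+r)^k - PMT*((1+r)^k - 1)/r
Growth: (1 + 0.0887)^5 = 1.529471
Accumulated factor: ((1+r)^k - 1)/r = 5.969228
Balance = $53,550.00 * 1.529471 - $11,891.12 * 5.969228
Balance = $10,922.34

$10,922.34


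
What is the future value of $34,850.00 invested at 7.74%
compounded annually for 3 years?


Formula: FV = P * (1 + r)^n
Substituting: FV = $34,850.00 * (1 + 0.0774)^3
Growth factor: (1.0774)^3 = 1.250636
FV = $34,850.00 * 1.250636 = $43,584.66

$43,584.66


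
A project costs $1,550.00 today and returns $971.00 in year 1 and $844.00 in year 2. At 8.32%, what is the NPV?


Formula: NPV = C0 + C1/(1+r) + C2/(1+r)^2
Discount C1: $971.00 / (1 + 0.0832) = $896.42
Discount C2: $844.00 / (1 + 0.0832)^2 = $719.32
NPV = -$1,550.00 + $896.42 + $719.32 = $65.74

$65.74


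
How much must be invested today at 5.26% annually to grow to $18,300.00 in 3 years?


Formula: PV = FV / (1 + r)^n
Substituting: PV = $18,300.00 / (1 + 0.0526)^3
Discount factor: (1.0526)^3 = 1.166246
PV = $18,300.00 / 1.166246 = $15,691.37

$15,691.37


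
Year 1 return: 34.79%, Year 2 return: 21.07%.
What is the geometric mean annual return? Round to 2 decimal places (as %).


Formula: Geometric mean = ((1+r1)*(1+r2))^(1/2) - 1
Product: (1 + 0.3479) * (1 + 0.2107) = 1.3479 * 1.2107 = 1.631903
Square root: 1.631903^0.5 = 1.277459
Geometric mean = 1.277459 - 1 = 0.277459
As percentage: 27.75%

27.75%


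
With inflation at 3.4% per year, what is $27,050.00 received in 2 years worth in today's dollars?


Formula: Real value = nominal / (1 + inflation)^years
Price level: (1 + 0.034)^2 = 1.069156
Real value = $27,050.00 / 1.069156 = $25,300.33

$25,300.33


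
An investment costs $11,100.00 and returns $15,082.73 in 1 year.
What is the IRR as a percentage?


Formula: IRR = C1/C0 - 1
Substituting: IRR = $15,082.73 / $11,100.00 - 1
Ratio: 1.358805 - 1 = 0.358805
IRR = 35.8805%

35.8805%


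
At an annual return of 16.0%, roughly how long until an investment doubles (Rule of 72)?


Formula: Years ≈ 72 / r
Substituting: Years ≈ 72 / 16.0
Years ≈ 4.5

4.5 years


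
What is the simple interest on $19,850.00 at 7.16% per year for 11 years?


Formula: I = P * r * t
Substituting: I = $19,850.00 * 0.0716 * 11
Step: I = $19,850.00 * 0.7876
I = $15,633.86

$15,633.86


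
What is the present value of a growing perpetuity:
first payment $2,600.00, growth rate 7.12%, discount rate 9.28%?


Formula: PV = C / (r - g)
Spread: r - g = 0.0928 - 0.0712 = 0.0216
Substituting: PV = $2,600.00 / 0.0216
PV = $120,370.37

$120,370.37


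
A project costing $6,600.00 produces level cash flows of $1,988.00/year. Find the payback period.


Formula: Payback = investment / annual cash flow
Substituting: Payback = $6,600.00 / $1,988.00
Payback = 3.3199 years

3.3199 years


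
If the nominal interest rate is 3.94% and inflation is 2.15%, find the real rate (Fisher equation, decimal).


Formula: (1 + r_real) = (1 + r_nom) / (1 + inflation)
Substituting: (1 + r_real) = 1.0394 / 1.0215
(1 + r_real) = 1.017523
r_real = 1.017523 - 1 = 0.017523

0.017523


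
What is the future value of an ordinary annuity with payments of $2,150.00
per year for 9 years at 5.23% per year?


Formula: FV = PMT * ((1+r)^n - 1) / r
Growth factor: (1 + 0.0523)^9 = 1.582181
Numerator: 1.582181 - 1 = 0.582181
FV = $2,150.00 * 0.582181 / 0.0523 = $23,932.87

$23,932.87


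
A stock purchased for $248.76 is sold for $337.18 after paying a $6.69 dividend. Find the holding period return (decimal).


Formula: HPR = (P1 - P0 + D) / P0
Gain: $337.18 - $248.76 + $6.69 = $95.11
HPR = $95.11 / $248.76 = 0.3823

0.3823


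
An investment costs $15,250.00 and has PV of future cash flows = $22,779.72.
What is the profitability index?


Formula: PI = PV(cash flows) / initial investment
Substituting: PI = $22,779.72 / $15,250.00
PI = 1.4938

1.4938


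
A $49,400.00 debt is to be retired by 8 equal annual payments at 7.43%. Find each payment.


Formula: PMT = PV * r / (1 - (1+r)^(-n))
Denominator: 1 - (1 + 0.0743)^(-8) = 0.436368
Numerator: $49,400.00 * 0.0743 = 3670.42
PMT = 3670.42 / 0.436368 = $8,411.29

$8,411.29


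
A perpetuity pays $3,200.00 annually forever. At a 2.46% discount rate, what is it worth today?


Formula: PV = C / r
Substituting: PV = $3,200.00 / 0.0246
PV = $130,081.30

$130,081.30


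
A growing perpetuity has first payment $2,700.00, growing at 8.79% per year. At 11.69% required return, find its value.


Formula: PV = C / (r - g)
Spread: r - g = 0.1169 - 0.0879 = 0.029
Substituting: PV = $2,700.00 / 0.029
PV = $93,103.45

$93,103.45


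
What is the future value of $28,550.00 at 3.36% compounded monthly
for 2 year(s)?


Formula: FV = P * (1 + r/m)^(m*t)
Period rate: r/m = 0.0336 / 12 = 0.0028
Total periods: m*t = 12 * 2 = 24
Growth factor: (1 + 0.0028)^24 = 1.069409
FV = $28,550.00 * 1.069409 = $30,531.62

$30,531.62


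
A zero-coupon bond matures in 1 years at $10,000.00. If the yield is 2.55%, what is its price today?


Formula: Price = FV / (1 + r)^n
Substituting: Price = $10,000.00 / (1 + 0.0255)^1
Discount factor: (1.0255)^1 = 1.0255
Price = $10,000.00 / 1.0255 = $9,751.34

$9,751.34


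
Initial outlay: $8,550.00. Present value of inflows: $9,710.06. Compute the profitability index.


Formula: PI = PV(cash flows) / initial investment
Substituting: PI = $9,710.06 / $8,550.00
PI = 1.1357

1.1357


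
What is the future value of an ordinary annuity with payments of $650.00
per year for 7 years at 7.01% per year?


Formula: FV = PMT * ((1+r)^n - 1) / r
Growth factor: (1 + 0.0701)^7 = 1.606832
Numerator: 1.606832 - 1 = 0.606832
FV = $650.00 * 0.606832 / 0.0701 = $5,626.83

$5,626.83


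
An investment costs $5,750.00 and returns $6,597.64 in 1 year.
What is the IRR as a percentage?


Formula: IRR = C1/C0 - 1
Substituting: IRR = $6,597.64 / $5,750.00 - 1
Ratio: 1.147416 - 1 = 0.147416
IRR = 14.7416%

14.7416%


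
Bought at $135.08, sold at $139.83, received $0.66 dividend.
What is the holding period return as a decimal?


Formula: HPR = (P1 - P0 + D) / P0
Gain: $139.83 - $135.08 + $0.66 = $5.41
HPR = $5.41 / $135.08 = 0.0401

0.0401


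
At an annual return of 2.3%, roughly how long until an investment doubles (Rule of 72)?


Formula: Years ≈ 72 / r
Substituting: Years ≈ 72 / 2.3
Years ≈ 31.3

31.3 years


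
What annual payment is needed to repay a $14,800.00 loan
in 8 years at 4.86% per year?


Formula: PMT = PV * r / (1 - (1+r)^(-n))
Denominator: 1 - (1 + 0.0486)^(-8) = 0.315898
Numerator: $14,800.00 * 0.0486 = 719.28
PMT = 719.28 / 0.315898 = $2,276.94

$2,276.94


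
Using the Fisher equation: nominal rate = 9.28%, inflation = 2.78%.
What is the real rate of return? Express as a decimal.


Formula: (1 + r_real) = (1 + r_nom) / (1 + inflation)
Substituting: (1 + r_real) = 1.0928 / 1.0278
(1 + r_real) = 1.063242
r_real = 1.063242 - 1 = 0.063242

0.063242


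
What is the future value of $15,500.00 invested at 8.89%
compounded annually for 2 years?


Formula: FV = P * (1 + r)^n
Substituting: FV = $15,500.00 * (1 + 0.0889)^2
Growth factor: (1.0889)^2 = 1.185703
FV = $15,500.00 * 1.185703 = $18,378.40

$18,378.40


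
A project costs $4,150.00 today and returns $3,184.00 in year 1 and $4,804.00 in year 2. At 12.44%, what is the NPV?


Formula: NPV = C0 + C1/(1+r) + C2/(1+r)^2
Discount C1: $3,184.00 / (1 + 0.1244) = $2,831.73
Discount C2: $4,804.00 / (1 + 0.1244)^2 = $3,799.81
NPV = -$4,150.00 + $2,831.73 + $3,799.81 = $2,481.54

$2,481.54


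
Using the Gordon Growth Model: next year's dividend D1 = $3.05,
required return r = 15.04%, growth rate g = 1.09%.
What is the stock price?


Formula: P = D1 / (r - g)
Spread: r - g = 0.1504 - 0.0109 = 0.1395
Substituting: P = $3.05 / 0.1395
P = $21.86

$21.86


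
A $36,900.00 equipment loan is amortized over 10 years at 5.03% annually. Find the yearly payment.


Formula: PMT = PV * r / (1 - (1+r)^(-n))
Denominator: 1 - (1 + 0.0503)^(-10) = 0.387838
Numerator: $36,900.00 * 0.0503 = 1856.07
PMT = 1856.07 / 0.387838 = $4,785.68

$4,785.68


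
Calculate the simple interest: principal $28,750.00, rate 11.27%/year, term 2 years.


Formula: I = P * r * t
Substituting: I = $28,750.00 * 0.1127 * 2
Step: I = $28,750.00 * 0.2254
I = $6,480.25

$6,480.25


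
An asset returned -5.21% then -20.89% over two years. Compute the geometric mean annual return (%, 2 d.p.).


Formula: Geometric mean = ((1+r1)*(1+r2))^(1/2) - 1
Product: (1 + -0.0521) * (1 + -0.2089) = 0.9479 * 0.7911 = 0.749884
Square root: 0.749884^0.5 = 0.865958
Geometric mean = 0.865958 - 1 = -0.134042
As percentage: -13.40%

-13.40%


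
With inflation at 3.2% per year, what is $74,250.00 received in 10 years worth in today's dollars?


Formula: Real value = nominal / (1 + inflation)^years
Price level: (1 + 0.032)^10 = 1.370241
Real value = $74,250.00 / 1.370241 = $54,187.55

$54,187.55


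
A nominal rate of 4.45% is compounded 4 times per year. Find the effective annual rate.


Formula: EAR = (1 + r/m)^m - 1
Period rate: r/m = 0.0445 / 4 = 0.011125
Compounding: (1 + 0.011125)^4 = 1.045248
EAR = 1.045248 - 1 = 0.045248

0.045248


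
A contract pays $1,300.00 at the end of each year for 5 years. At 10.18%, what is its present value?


Formula: PV = PMT * (1 - (1+r)^(-n)) / r
Discount factor: (1 + 0.1018)^(-5) = 0.615866
Bracket: 1 - 0.615866 = 0.384134
PV = $1,300.00 * 0.384134 / 0.1018 = $4,905.45

$4,905.45


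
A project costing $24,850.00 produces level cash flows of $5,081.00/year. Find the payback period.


Formula: Payback = investment / annual cash flow
Substituting: Payback = $24,850.00 / $5,081.00
Payback = 4.8908 years

4.8908 years


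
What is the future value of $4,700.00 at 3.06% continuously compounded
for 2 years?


Formula: FV = P * e^(r*t)
Exponent: r*t = 0.0306 * 2 = 0.0612
e^(0.0612) = 1.063112
FV = $4,700.00 * 1.063112 = $4,996.62

$4,996.62


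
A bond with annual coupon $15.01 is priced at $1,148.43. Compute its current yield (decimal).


Formula: Current yield = annual coupon / price
Substituting: CY = $15.01 / $1,148.43
CY = 0.01307

0.01307


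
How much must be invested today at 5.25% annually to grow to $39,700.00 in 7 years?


Formula: PV = FV / (1 + r)^n
Substituting: PV = $39,700.00 / (1 + 0.0525)^7
Discount factor: (1.0525)^7 = 1.43072
PV = $39,700.00 / 1.43072 = $27,748.26

$27,748.26


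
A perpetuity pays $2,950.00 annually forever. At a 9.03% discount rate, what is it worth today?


Formula: PV = C / r
Substituting: PV = $2,950.00 / 0.0903
PV = $32,668.88

$32,668.88


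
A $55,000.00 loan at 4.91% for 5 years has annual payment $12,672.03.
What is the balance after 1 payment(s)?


Formula: Balance = PV*(1+r)^k - PMT*((1+r)^k - 1)/r
Growth: (1 + 0.0491)^1 = 1.0491
Accumulated factor: ((1+r)^k - 1)/r = 1.0
Balance = $55,000.00 * 1.0491 - $12,672.03 * 1.0
Balance = $45,028.47

$45,028.47


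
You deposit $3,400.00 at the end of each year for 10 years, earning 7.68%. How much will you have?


Formula: FV = PMT * ((1+r)^n - 1) / r
Growth factor: (1 + 0.0768)^10 = 2.095803
Numerator: 2.095803 - 1 = 1.095803
FV = $3,400.00 * 1.095803 / 0.0768 = $48,512.11

$48,512.11


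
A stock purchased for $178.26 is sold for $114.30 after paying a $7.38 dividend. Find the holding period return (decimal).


Formula: HPR = (P1 - P0 + D) / P0
Gain: $114.30 - $178.26 + $7.38 = -$56.58
HPR = -$56.58 / $178.26 = -0.3174

-0.3174


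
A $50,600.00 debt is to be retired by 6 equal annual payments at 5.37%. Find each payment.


Formula: PMT = PV * r / (1 - (1+r)^(-n))
Denominator: 1 - (1 + 0.0537)^(-6) = 0.269369
Numerator: $50,600.00 * 0.0537 = 2717.22
PMT = 2717.22 / 0.269369 = $10,087.35

$10,087.35


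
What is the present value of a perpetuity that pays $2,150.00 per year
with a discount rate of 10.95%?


Formula: PV = C / r
Substituting: PV = $2,150.00 / 0.1095
PV = $19,634.70

$19,634.70


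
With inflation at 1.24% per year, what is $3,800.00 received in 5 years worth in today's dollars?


Formula: Real value = nominal / (1 + inflation)^years
Price level: (1 + 0.0124)^5 = 1.063557
Real value = $3,800.00 / 1.063557 = $3,572.92

$3,572.92


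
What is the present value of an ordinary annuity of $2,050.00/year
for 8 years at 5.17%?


Formula: PV = PMT * (1 - (1+r)^(-n)) / r
Discount factor: (1 + 0.0517)^(-8) = 0.668136
Bracket: 1 - 0.668136 = 0.331864
PV = $2,050.00 * 0.331864 / 0.0517 = $13,159.01

$13,159.01


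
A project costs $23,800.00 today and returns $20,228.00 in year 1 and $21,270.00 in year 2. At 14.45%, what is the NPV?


Formula: NPV = C0 + C1/(1+r) + C2/(1+r)^2
Discount C1: $20,228.00 / (1 + 0.1445) = $17,674.09
Discount C2: $21,270.00 / (1 + 0.1445)^2 = $16,238.13
NPV = -$23,800.00 + $17,674.09 + $16,238.13 = $10,112.22

$10,112.22


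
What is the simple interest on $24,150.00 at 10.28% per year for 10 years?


Formula: I = P * r * t
Substituting: I = $24,150.00 * 0.1028 * 10
Step: I = $24,150.00 * 1.028
I = $24,826.20

$24,826.20


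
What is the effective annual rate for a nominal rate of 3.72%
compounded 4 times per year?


Formula: EAR = (1 + r/m)^m - 1
Period rate: r/m = 0.0372 / 4 = 0.0093
Compounding: (1 + 0.0093)^4 = 1.037722
EAR = 1.037722 - 1 = 0.037722

0.037722


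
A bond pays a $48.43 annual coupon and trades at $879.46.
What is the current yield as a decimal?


Formula: Current yield = annual coupon / price
Substituting: CY = $48.43 / $879.46
CY = 0.055068

0.055068


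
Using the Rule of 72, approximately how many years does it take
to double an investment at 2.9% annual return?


Formula: Years ≈ 72 / r
Substituting: Years ≈ 72 / 2.9
Years ≈ 24.8

24.8 years


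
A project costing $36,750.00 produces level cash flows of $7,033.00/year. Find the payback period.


Formula: Payback = investment / annual cash flow
Substituting: Payback = $36,750.00 / $7,033.00
Payback = 5.2254 years

5.2254 years


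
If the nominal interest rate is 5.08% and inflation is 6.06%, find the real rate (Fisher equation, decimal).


Formula: (1 + r_real) = (1 + r_nom) / (1 + inflation)
Substituting: (1 + r_real) = 1.0508 / 1.0606
(1 + r_real) = 0.99076
r_real = 0.99076 - 1 = -0.00924

-0.00924


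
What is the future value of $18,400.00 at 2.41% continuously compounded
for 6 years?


Formula: FV = P * e^(r*t)
Exponent: r*t = 0.0241 * 6 = 0.1446
e^(0.1446) = 1.155577
FV = $18,400.00 * 1.155577 = $21,262.62

$21,262.62


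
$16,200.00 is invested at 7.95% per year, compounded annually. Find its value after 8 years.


Formula: FV = P * (1 + r)^n
Substituting: FV = $16,200.00 * (1 + 0.0795)^8
Growth factor: (1.0795)^8 = 1.844086
FV = $16,200.00 * 1.844086 = $29,874.19

$29,874.19


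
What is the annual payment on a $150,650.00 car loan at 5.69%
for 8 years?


Formula: PMT = PV * r / (1 - (1+r)^(-n))
Denominator: 1 - (1 + 0.0569)^(-8) = 0.357713
Numerator: $150,650.00 * 0.0569 = 8571.985
PMT = 8571.985 / 0.357713 = $23,963.27

$23,963.27


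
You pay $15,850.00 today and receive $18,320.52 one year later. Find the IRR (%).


Formula: IRR = C1/C0 - 1
Substituting: IRR = $18,320.52 / $15,850.00 - 1
Ratio: 1.155869 - 1 = 0.155869
IRR = 15.5869%

15.5869%


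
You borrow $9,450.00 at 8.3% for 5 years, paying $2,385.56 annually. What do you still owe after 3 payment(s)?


Formula: Balance = PV*(1+r)^k - PMT*((1+r)^k - 1)/r
Growth: (1 + 0.083)^3 = 1.270239
Accumulated factor: ((1+r)^k - 1)/r = 3.255889
Balance = $9,450.00 * 1.270239 - $2,385.56 * 3.255889
Balance = $4,236.64

$4,236.64


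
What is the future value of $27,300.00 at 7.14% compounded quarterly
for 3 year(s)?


Formula: FV = P * (1 + r/m)^(m*t)
Period rate: r/m = 0.0714 / 4 = 0.01785
Total periods: m*t = 4 * 3 = 12
Growth factor: (1 + 0.01785)^12 = 1.236532
FV = $27,300.00 * 1.236532 = $33,757.32

$33,757.32


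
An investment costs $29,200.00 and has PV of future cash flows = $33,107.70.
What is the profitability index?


Formula: PI = PV(cash flows) / initial investment
Substituting: PI = $33,107.70 / $29,200.00
PI = 1.1338

1.1338


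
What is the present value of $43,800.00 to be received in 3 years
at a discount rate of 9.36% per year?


Formula: PV = FV / (1 + r)^n
Substituting: PV = $43,800.00 / (1 + 0.0936)^3
Discount factor: (1.0936)^3 = 1.307903
PV = $43,800.00 / 1.307903 = $33,488.72

$33,488.72


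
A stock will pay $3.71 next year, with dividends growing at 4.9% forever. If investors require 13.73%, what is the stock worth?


Formula: P = D1 / (r - g)
Spread: r - g = 0.1373 - 0.049 = 0.0883
Substituting: P = $3.71 / 0.0883
P = $42.02

$42.02


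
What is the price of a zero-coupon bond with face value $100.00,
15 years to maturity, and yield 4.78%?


Formula: Price = FV / (1 + r)^n
Substituting: Price = $100.00 / (1 + 0.0478)^15
Discount factor: (1.0478)^15 = 2.01454
Price = $100.00 / 2.01454 = $49.64

$49.64


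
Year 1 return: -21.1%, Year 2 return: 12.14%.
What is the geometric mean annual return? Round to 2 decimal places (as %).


Formula: Geometric mean = ((1+r1)*(1+r2))^(1/2) - 1
Product: (1 + -0.211) * (1 + 0.1214) = 0.789 * 1.1214 = 0.884785
Square root: 0.884785^0.5 = 0.94063
Geometric mean = 0.94063 - 1 = -0.05937
As percentage: -5.94%

-5.94%


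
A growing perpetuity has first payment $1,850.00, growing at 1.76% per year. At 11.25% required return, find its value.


Formula: PV = C / (r - g)
Spread: r - g = 0.1125 - 0.0176 = 0.0949
Substituting: PV = $1,850.00 / 0.0949
PV = $19,494.20

$19,494.20


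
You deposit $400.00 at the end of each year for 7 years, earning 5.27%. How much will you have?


Formula: FV = PMT * ((1+r)^n - 1) / r
Growth factor: (1 + 0.0527)^7 = 1.432624
Numerator: 1.432624 - 1 = 0.432624
FV = $400.00 * 0.432624 / 0.0527 = $3,283.68

$3,283.68


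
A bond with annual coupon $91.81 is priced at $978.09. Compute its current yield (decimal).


Formula: Current yield = annual coupon / price
Substituting: CY = $91.81 / $978.09
CY = 0.093867

0.093867


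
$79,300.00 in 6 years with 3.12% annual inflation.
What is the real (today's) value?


Formula: Real value = nominal / (1 + inflation)^years
Price level: (1 + 0.0312)^6 = 1.202423
Real value = $79,300.00 / 1.202423 = $65,950.15

$65,950.15


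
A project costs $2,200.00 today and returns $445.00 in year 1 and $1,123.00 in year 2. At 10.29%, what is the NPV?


Formula: NPV = C0 + C1/(1+r) + C2/(1+r)^2
Discount C1: $445.00 / (1 + 0.1029) = $403.48
Discount C2: $1,123.00 / (1 + 0.1029)^2 = $923.22
NPV = -$2,200.00 + $403.48 + $923.22 = -$873.29

-$873.29


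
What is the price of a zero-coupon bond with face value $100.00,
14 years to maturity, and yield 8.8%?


Formula: Price = FV / (1 + r)^n
Substituting: Price = $100.00 / (1 + 0.088)^14
Discount factor: (1.088)^14 = 3.256901
Price = $100.00 / 3.256901 = $30.70

$30.70


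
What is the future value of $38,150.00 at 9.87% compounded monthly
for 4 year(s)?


Formula: FV = P * (1 + r/m)^(m*t)
Period rate: r/m = 0.0987 / 12 = 0.008225
Total periods: m*t = 12 * 4 = 48
Growth factor: (1 + 0.008225)^48 = 1.481693
FV = $38,150.00 * 1.481693 = $56,526.58

$56,526.58


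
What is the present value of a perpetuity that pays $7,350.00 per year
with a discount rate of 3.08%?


Formula: PV = C / r
Substituting: PV = $7,350.00 / 0.0308
PV = $238,636.36

$238,636.36


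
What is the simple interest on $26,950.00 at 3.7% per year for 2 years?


Formula: I = P * r * t
Substituting: I = $26,950.00 * 0.037 * 2
Step: I = $26,950.00 * 0.074
I = $1,994.30

$1,994.30


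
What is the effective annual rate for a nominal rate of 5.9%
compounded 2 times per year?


Formula: EAR = (1 + r/m)^m - 1
Period rate: r/m = 0.059 / 2 = 0.0295
Compounding: (1 + 0.0295)^2 = 1.05987
EAR = 1.05987 - 1 = 0.05987

0.05987


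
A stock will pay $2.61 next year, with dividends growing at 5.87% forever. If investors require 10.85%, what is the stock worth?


Formula: P = D1 / (r - g)
Spread: r - g = 0.1085 - 0.0587 = 0.0498
Substituting: P = $2.61 / 0.0498
P = $52.41

$52.41


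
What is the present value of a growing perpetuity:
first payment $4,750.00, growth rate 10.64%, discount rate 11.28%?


Formula: PV = C / (r - g)
Spread: r - g = 0.1128 - 0.1064 = 0.0064
Substituting: PV = $4,750.00 / 0.0064
PV = $742,187.50

$742,187.50


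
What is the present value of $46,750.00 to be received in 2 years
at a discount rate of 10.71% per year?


Formula: PV = FV / (1 + r)^n
Substituting: PV = $46,750.00 / (1 + 0.1071)^2
Discount factor: (1.1071)^2 = 1.22567
PV = $46,750.00 / 1.22567 = $38,142.39

$38,142.39


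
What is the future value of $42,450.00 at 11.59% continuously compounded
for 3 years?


Formula: FV = P * e^(r*t)
Exponent: r*t = 0.1159 * 3 = 0.3477
e^(0.3477) = 1.415807
FV = $42,450.00 * 1.415807 = $60,101.03

$60,101.03


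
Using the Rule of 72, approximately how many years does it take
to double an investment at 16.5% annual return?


Formula: Years ≈ 72 / r
Substituting: Years ≈ 72 / 16.5
Years ≈ 4.4

4.4 years


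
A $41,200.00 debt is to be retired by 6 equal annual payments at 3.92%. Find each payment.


Formula: PMT = PV * r / (1 - (1+r)^(-n))
Denominator: 1 - (1 + 0.0392)^(-6) = 0.206028
Numerator: $41,200.00 * 0.0392 = 1615.04
PMT = 1615.04 / 0.206028 = $7,838.93

$7,838.93


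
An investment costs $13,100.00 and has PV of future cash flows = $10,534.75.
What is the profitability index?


Formula: PI = PV(cash flows) / initial investment
Substituting: PI = $10,534.75 / $13,100.00
PI = 0.8042

0.8042


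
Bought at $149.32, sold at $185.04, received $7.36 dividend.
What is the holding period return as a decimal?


Formula: HPR = (P1 - P0 + D) / P0
Gain: $185.04 - $149.32 + $7.36 = $43.08
HPR = $43.08 / $149.32 = 0.2885

0.2885


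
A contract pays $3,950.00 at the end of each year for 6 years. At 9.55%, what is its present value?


Formula: PV = PMT * (1 - (1+r)^(-n)) / r
Discount factor: (1 + 0.0955)^(-6) = 0.57853
Bracket: 1 - 0.57853 = 0.42147
PV = $3,950.00 * 0.42147 / 0.0955 = $17,432.54

$17,432.54


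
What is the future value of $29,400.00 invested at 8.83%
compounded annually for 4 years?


Formula: FV = P * (1 + r)^n
Substituting: FV = $29,400.00 * (1 + 0.0883)^4
Growth factor: (1.0883)^4 = 1.402796
FV = $29,400.00 * 1.402796 = $41,242.20

$41,242.20


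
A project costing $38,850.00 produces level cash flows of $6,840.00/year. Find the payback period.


Formula: Payback = investment / annual cash flow
Substituting: Payback = $38,850.00 / $6,840.00
Payback = 5.6798 years

5.6798 years


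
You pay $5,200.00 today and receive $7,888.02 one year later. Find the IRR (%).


Formula: IRR = C1/C0 - 1
Substituting: IRR = $7,888.02 / $5,200.00 - 1
Ratio: 1.516927 - 1 = 0.516927
IRR = 51.6927%

51.6927%


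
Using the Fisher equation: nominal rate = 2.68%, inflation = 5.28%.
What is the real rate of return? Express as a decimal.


Formula: (1 + r_real) = (1 + r_nom) / (1 + inflation)
Substituting: (1 + r_real) = 1.0268 / 1.0528
(1 + r_real) = 0.975304
r_real = 0.975304 - 1 = -0.024696

-0.024696


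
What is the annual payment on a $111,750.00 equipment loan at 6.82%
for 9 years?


Formula: PMT = PV * r / (1 - (1+r)^(-n))
Denominator: 1 - (1 + 0.0682)^(-9) = 0.447761
Numerator: $111,750.00 * 0.0682 = 7621.35
PMT = 7621.35 / 0.447761 = $17,021.01

$17,021.01


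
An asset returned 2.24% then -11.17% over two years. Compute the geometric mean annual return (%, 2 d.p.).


Formula: Geometric mean = ((1+r1)*(1+r2))^(1/2) - 1
Product: (1 + 0.0224) * (1 + -0.1117) = 1.0224 * 0.8883 = 0.908198
Square root: 0.908198^0.5 = 0.952994
Geometric mean = 0.952994 - 1 = -0.047006
As percentage: -4.70%

-4.70%


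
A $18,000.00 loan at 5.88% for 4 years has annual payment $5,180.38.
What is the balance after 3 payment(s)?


Formula: Balance = PV*(1+r)^k - PMT*((1+r)^k - 1)/r
Growth: (1 + 0.0588)^3 = 1.186976
Accumulated factor: ((1+r)^k - 1)/r = 3.179857
Balance = $18,000.00 * 1.186976 - $5,180.38 * 3.179857
Balance = $4,892.69

$4,892.69


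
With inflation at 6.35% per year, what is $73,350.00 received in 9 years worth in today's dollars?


Formula: Real value = nominal / (1 + inflation)^years
Price level: (1 + 0.0635)^9 = 1.740353
Real value = $73,350.00 / 1.740353 = $42,146.61

$42,146.61


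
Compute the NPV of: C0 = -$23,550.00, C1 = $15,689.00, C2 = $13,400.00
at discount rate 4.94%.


Formula: NPV = C0 + C1/(1+r) + C2/(1+r)^2
Discount C1: $15,689.00 / (1 + 0.0494) = $14,950.45
Discount C2: $13,400.00 / (1 + 0.0494)^2 = $12,168.10
NPV = -$23,550.00 + $14,950.45 + $12,168.10 = $3,568.55

$3,568.55


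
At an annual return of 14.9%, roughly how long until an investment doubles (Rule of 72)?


Formula: Years ≈ 72 / r
Substituting: Years ≈ 72 / 14.9
Years ≈ 4.8

4.8 years


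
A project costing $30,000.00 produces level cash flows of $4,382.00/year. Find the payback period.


Formula: Payback = investment / annual cash flow
Substituting: Payback = $30,000.00 / $4,382.00
Payback = 6.8462 years

6.8462 years


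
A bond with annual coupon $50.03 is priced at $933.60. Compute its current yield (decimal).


Formula: Current yield = annual coupon / price
Substituting: CY = $50.03 / $933.60
CY = 0.053588

0.053588


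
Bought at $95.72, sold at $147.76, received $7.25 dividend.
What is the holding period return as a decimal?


Formula: HPR = (P1 - P0 + D) / P0
Gain: $147.76 - $95.72 + $7.25 = $59.29
HPR = $59.29 / $95.72 = 0.6194

0.6194


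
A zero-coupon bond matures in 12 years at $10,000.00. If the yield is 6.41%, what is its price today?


Formula: Price = FV / (1 + r)^n
Substituting: Price = $10,000.00 / (1 + 0.0641)^12
Discount factor: (1.0641)^12 = 2.107605
Price = $10,000.00 / 2.107605 = $4,744.72

$4,744.72


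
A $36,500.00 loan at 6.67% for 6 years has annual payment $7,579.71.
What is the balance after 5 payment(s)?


Formula: Balance = PV*(1+r)^k - PMT*((1+r)^k - 1)/r
Growth: (1 + 0.0667)^5 = 1.381057
Accumulated factor: ((1+r)^k - 1)/r = 5.712992
Balance = $36,500.00 * 1.381057 - $7,579.71 * 5.712992
Balance = $7,105.74

$7,105.74


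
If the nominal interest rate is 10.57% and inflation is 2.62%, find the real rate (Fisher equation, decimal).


Formula: (1 + r_real) = (1 + r_nom) / (1 + inflation)
Substituting: (1 + r_real) = 1.1057 / 1.0262
(1 + r_real) = 1.07747
r_real = 1.07747 - 1 = 0.07747

0.07747


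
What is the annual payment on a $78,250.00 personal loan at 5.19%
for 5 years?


Formula: PMT = PV * r / (1 - (1+r)^(-n))
Denominator: 1 - (1 + 0.0519)^(-5) = 0.223525
Numerator: $78,250.00 * 0.0519 = 4061.175
PMT = 4061.175 / 0.223525 = $18,168.81

$18,168.81


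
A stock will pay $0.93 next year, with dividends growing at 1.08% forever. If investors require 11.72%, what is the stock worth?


Formula: P = D1 / (r - g)
Spread: r - g = 0.1172 - 0.0108 = 0.1064
Substituting: P = $0.93 / 0.1064
P = $8.74

$8.74


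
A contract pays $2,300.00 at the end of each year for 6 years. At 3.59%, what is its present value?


Formula: PV = PMT * (1 - (1+r)^(-n)) / r
Discount factor: (1 + 0.0359)^(-6) = 0.809269
Bracket: 1 - 0.809269 = 0.190731
PV = $2,300.00 * 0.190731 / 0.0359 = $12,219.52

$12,219.52


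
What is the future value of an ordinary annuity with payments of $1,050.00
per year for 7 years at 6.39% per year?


Formula: FV = PMT * ((1+r)^n - 1) / r
Growth factor: (1 + 0.0639)^7 = 1.542786
Numerator: 1.542786 - 1 = 0.542786
FV = $1,050.00 * 0.542786 / 0.0639 = $8,919.02

$8,919.02


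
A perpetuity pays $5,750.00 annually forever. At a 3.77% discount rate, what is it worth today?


Formula: PV = C / r
Substituting: PV = $5,750.00 / 0.0377
PV = $152,519.89

$152,519.89


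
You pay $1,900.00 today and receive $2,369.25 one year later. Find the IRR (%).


Formula: IRR = C1/C0 - 1
Substituting: IRR = $2,369.25 / $1,900.00 - 1
Ratio: 1.246974 - 1 = 0.246974
IRR = 24.6974%

24.6974%


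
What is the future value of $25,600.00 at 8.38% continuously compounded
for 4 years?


Formula: FV = P * e^(r*t)
Exponent: r*t = 0.0838 * 4 = 0.3352
e^(0.3352) = 1.39822
FV = $25,600.00 * 1.39822 = $35,794.43

$35,794.43


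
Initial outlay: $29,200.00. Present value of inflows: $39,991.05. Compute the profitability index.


Formula: PI = PV(cash flows) / initial investment
Substituting: PI = $39,991.05 / $29,200.00
PI = 1.3696

1.3696


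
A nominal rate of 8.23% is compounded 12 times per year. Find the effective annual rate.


Formula: EAR = (1 + r/m)^m - 1
Period rate: r/m = 0.0823 / 12 = 0.006858
Compounding: (1 + 0.006858)^12 = 1.085477
EAR = 1.085477 - 1 = 0.085477

0.085477


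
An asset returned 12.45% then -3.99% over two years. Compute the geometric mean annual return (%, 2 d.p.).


Formula: Geometric mean = ((1+r1)*(1+r2))^(1/2) - 1
Product: (1 + 0.1245) * (1 + -0.0399) = 1.1245 * 0.9601 = 1.079632
Square root: 1.079632^0.5 = 1.039054
Geometric mean = 1.039054 - 1 = 0.039054
As percentage: 3.91%

3.91%


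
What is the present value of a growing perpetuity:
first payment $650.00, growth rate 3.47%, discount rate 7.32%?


Formula: PV = C / (r - g)
Spread: r - g = 0.0732 - 0.0347 = 0.0385
Substituting: PV = $650.00 / 0.0385
PV = $16,883.12

$16,883.12


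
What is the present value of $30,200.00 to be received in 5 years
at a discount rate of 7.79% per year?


Formula: PV = FV / (1 + r)^n
Substituting: PV = $30,200.00 / (1 + 0.0779)^5
Discount factor: (1.0779)^5 = 1.455098
PV = $30,200.00 / 1.455098 = $20,754.61

$20,754.61


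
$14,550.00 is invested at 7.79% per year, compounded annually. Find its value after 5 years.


Formula: FV = P * (1 + r)^n
Substituting: FV = $14,550.00 * (1 + 0.0779)^5
Growth factor: (1.0779)^5 = 1.455098
FV = $14,550.00 * 1.455098 = $21,171.68

$21,171.68


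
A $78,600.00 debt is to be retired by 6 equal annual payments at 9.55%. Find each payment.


Formula: PMT = PV * r / (1 - (1+r)^(-n))
Denominator: 1 - (1 + 0.0955)^(-6) = 0.42147
Numerator: $78,600.00 * 0.0955 = 7506.3
PMT = 7506.3 / 0.42147 = $17,809.80

$17,809.80


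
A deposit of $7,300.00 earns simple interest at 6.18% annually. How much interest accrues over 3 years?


Formula: I = P * r * t
Substituting: I = $7,300.00 * 0.0618 * 3
Step: I = $7,300.00 * 0.1854
I = $1,353.42

$1,353.42


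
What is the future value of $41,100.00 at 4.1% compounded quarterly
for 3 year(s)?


Formula: FV = P * (1 + r/m)^(m*t)
Period rate: r/m = 0.041 / 4 = 0.01025
Total periods: m*t = 4 * 3 = 12
Growth factor: (1 + 0.01025)^12 = 1.130177
FV = $41,100.00 * 1.130177 = $46,450.26

$46,450.26


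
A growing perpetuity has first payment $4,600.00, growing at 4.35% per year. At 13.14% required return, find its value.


Formula: PV = C / (r - g)
Spread: r - g = 0.1314 - 0.0435 = 0.0879
Substituting: PV = $4,600.00 / 0.0879
PV = $52,332.20

$52,332.20


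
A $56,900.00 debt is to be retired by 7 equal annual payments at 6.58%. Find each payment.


Formula: PMT = PV * r / (1 - (1+r)^(-n))
Denominator: 1 - (1 + 0.0658)^(-7) = 0.359867
Numerator: $56,900.00 * 0.0658 = 3744.02
PMT = 3744.02 / 0.359867 = $10,403.89

$10,403.89


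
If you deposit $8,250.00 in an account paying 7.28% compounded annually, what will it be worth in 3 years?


Formula: FV = P * (1 + r)^n
Substituting: FV = $8,250.00 * (1 + 0.0728)^3
Growth factor: (1.0728)^3 = 1.234685
FV = $8,250.00 * 1.234685 = $10,186.15

$10,186.15


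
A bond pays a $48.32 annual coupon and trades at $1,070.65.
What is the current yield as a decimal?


Formula: Current yield = annual coupon / price
Substituting: CY = $48.32 / $1,070.65
CY = 0.045131

0.045131


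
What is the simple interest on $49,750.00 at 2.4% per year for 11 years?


Formula: I = P * r * t
Substituting: I = $49,750.00 * 0.024 * 11
Step: I = $49,750.00 * 0.264
I = $13,134.00

$13,134.00


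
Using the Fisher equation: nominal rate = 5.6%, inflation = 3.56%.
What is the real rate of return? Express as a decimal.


Formula: (1 + r_real) = (1 + r_nom) / (1 + inflation)
Substituting: (1 + r_real) = 1.056 / 1.0356
(1 + r_real) = 1.019699
r_real = 1.019699 - 1 = 0.019699

0.019699


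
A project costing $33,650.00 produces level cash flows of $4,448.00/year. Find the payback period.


Formula: Payback = investment / annual cash flow
Substituting: Payback = $33,650.00 / $4,448.00
Payback = 7.5652 years

7.5652 years
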